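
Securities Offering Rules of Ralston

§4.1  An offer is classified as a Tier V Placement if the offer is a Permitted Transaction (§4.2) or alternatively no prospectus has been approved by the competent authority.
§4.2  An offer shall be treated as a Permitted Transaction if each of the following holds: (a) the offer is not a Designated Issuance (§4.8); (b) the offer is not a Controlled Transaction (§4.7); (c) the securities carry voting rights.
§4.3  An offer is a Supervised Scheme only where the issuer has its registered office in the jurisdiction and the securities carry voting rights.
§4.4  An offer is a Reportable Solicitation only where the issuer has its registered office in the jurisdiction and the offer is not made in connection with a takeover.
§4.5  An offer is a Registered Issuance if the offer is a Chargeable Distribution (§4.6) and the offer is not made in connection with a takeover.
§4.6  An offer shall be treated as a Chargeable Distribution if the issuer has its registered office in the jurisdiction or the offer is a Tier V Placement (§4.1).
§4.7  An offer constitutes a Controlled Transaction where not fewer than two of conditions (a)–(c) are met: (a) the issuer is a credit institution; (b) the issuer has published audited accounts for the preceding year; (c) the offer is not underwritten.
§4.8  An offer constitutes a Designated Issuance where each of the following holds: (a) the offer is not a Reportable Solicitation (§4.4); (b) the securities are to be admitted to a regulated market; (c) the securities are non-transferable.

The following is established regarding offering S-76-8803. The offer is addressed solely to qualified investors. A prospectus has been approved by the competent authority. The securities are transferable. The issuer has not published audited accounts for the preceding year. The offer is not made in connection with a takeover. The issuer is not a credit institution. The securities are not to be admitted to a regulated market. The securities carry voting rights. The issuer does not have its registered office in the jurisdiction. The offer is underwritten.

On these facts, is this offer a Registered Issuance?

Yes

Under §4.4: the issuer has its registered office in the jurisdiction? no; and the offer is not made in connection with a takeover? yes. So the offer is not a Reportable Solicitation.
Under §4.8: not a Reportable Solicitation (§4.4)? yes; and the securities are to be admitted to a regulated market? no; and the securities are non-transferable? no. So the offer is not a Designated Issuance.
Under §4.7: the issuer is a credit institution? no; the issuer has published audited accounts for the preceding year? no; the offer is not underwritten? no — 0 of 3 hold (need ≥2) → not satisfied.
Under §4.2: not a Designated Issuance (§4.8)? yes; and not a Controlled Transaction (§4.7)? yes; and the securities carry voting rights? yes. So the offer is a Permitted Transaction.
Under §4.1: Permitted Transaction (§4.2)? yes; or no prospectus has been approved by the competent authority? no. So the offer is a Tier V Placement.
Under §4.6: the issuer has its registered office in the jurisdiction? no; or Tier V Placement (§4.1)? yes. So the offer is a Chargeable Distribution.
Under §4.5: Chargeable Distribution (§4.6)? yes; and the offer is not made in connection with a takeover? yes. So the offer is a Registered Issuance.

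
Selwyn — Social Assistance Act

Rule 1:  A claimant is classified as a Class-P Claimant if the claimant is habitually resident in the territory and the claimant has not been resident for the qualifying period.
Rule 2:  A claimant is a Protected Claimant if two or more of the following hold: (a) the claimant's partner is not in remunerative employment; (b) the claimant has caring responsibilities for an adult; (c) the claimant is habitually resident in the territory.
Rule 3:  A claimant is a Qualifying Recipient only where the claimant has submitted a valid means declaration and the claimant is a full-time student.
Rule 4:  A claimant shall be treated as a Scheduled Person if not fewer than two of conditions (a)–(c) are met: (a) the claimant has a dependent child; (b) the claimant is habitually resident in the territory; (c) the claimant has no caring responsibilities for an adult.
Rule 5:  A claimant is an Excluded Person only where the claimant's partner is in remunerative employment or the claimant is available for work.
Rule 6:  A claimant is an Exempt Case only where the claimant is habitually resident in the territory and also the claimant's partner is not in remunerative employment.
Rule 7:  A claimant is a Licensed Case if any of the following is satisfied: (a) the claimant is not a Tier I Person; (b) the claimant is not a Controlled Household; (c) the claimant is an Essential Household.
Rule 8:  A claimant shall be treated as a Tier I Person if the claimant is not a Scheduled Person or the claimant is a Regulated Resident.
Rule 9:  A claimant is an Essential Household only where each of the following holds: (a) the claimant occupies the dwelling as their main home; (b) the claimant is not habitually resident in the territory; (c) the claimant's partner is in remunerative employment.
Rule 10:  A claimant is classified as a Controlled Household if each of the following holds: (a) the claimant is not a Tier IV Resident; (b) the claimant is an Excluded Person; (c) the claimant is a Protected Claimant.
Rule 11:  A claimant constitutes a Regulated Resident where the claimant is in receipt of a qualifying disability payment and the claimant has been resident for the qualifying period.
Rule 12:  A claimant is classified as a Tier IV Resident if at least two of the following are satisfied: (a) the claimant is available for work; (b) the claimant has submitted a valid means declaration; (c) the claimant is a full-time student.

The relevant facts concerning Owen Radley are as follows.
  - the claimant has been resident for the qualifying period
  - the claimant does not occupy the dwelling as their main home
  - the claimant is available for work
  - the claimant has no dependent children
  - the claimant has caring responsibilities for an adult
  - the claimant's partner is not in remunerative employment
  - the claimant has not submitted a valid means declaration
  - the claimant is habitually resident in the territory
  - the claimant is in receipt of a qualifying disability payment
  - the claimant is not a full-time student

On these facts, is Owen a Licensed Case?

rule 4 — Scheduled Person: the claimant has a dependent child? no; the claimant is habitually resident in the territory? yes; the claimant has no caring responsibilities for an adult? no — 1 of 3 hold (need ≥2) → not satisfied.
rule 11 — Regulated Resident: [the claimant is in receipt of a qualifying disability payment? yes] AND [the claimant has been resident for the qualifying period? yes] → satisfied.
rule 8 — Tier I Person: [not a Scheduled Person (rule 4)? yes] OR [Regulated Resident (rule 11)? yes] → satisfied.
rule 12 — Tier IV Resident: the claimant is available for work? yes; the claimant has submitted a valid means declaration? no; the claimant is a full-time student? no — 1 of 3 hold (need ≥2) → not satisfied.
rule 5 — Excluded Person: [the claimant's partner is in remunerative employment? no] OR [the claimant is available for work? yes] → satisfied.
rule 2 — Protected Claimant: the claimant's partner is not in remunerative employment? yes; the claimant has caring responsibilities for an adult? yes; the claimant is habitually resident in the territory? yes — 3 of 3 hold (need ≥2) → satisfied.
rule 10 — Controlled Household: [not a Tier IV Resident (rule 12)? yes] AND [Excluded Person (rule 5)? yes] AND [Protected Claimant (rule 2)? yes] → satisfied.
rule 9 — Essential Household: [the claimant occupies the dwelling as their main home? no] AND [the claimant is not habitually resident in the territory? no] AND [the claimant's partner is in remunerative employment? no] → not satisfied.
rule 7 — Licensed Case: [not a Tier I Person (rule 8)? no] OR [not a Controlled Household (rule 10)? no] OR [Essential Household (rule 9)? no] → not satisfied.

No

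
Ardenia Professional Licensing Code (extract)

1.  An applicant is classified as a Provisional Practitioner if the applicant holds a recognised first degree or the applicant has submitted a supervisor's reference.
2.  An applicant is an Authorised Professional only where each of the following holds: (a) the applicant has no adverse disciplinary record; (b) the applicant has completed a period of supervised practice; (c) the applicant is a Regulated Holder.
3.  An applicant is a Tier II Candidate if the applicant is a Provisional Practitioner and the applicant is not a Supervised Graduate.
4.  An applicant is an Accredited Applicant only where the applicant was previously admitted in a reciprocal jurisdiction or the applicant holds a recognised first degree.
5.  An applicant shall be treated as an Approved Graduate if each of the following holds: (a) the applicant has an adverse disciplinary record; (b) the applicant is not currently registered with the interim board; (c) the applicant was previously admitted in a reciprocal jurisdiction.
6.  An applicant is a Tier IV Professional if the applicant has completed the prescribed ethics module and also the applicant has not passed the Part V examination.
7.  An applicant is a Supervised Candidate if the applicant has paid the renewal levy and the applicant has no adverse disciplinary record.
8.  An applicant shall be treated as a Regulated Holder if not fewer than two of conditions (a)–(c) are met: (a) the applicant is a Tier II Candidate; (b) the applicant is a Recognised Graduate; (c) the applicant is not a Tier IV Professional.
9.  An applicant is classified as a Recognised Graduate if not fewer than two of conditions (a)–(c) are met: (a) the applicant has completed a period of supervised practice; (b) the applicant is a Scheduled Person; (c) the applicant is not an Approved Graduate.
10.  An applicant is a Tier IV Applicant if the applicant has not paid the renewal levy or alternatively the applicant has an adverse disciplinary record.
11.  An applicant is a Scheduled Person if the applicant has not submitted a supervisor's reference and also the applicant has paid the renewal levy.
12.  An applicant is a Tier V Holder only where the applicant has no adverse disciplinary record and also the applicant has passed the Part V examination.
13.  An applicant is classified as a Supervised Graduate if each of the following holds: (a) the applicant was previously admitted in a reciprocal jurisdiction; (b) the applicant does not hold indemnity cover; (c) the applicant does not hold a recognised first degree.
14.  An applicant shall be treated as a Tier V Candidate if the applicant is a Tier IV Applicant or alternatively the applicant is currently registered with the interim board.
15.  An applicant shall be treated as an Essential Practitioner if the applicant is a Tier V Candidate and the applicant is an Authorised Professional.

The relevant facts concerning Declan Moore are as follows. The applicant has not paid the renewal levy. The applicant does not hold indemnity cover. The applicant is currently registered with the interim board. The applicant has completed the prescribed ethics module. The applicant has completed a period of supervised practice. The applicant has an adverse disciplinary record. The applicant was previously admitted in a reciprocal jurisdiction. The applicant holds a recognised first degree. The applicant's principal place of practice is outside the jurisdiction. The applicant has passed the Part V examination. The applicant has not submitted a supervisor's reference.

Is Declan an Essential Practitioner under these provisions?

paragraph 10 — Tier IV Applicant: [the applicant has not paid the renewal levy? yes] OR [the applicant has an adverse disciplinary record? yes] → satisfied.
paragraph 14 — Tier V Candidate: [Tier IV Applicant (paragraph 10)? yes] OR [the applicant is currently registered with the interim board? yes] → satisfied.
paragraph 1 — Provisional Practitioner: [the applicant holds a recognised first degree? yes] OR [the applicant has submitted a supervisor's reference? no] → satisfied.
paragraph 13 — Supervised Graduate: [the applicant was previously admitted in a reciprocal jurisdiction? yes] AND [the applicant does not hold indemnity cover? yes] AND [the applicant does not hold a recognised first degree? no] → not satisfied.
paragraph 3 — Tier II Candidate: [Provisional Practitioner (paragraph 1)? yes] AND [not a Supervised Graduate (paragraph 13)? yes] → satisfied.
paragraph 11 — Scheduled Person: [the applicant has not submitted a supervisor's reference? yes] AND [the applicant has paid the renewal levy? no] → not satisfied.
paragraph 5 — Approved Graduate: [the applicant has an adverse disciplinary record? yes] AND [the applicant is not currently registered with the interim board? no] AND [the applicant was previously admitted in a reciprocal jurisdiction? yes] → not satisfied.
paragraph 9 — Recognised Graduate: the applicant has completed a period of supervised practice? yes; Scheduled Person (paragraph 11)? no; not an Approved Graduate (paragraph 5)? yes — 2 of 3 hold (need ≥2) → satisfied.
paragraph 6 — Tier IV Professional: [the applicant has completed the prescribed ethics module? yes] AND [the applicant has not passed the Part V examination? no] → not satisfied.
paragraph 8 — Regulated Holder: Tier II Candidate (paragraph 3)? yes; Recognised Graduate (paragraph 9)? yes; not a Tier IV Professional (paragraph 6)? yes — 3 of 3 hold (need ≥2) → satisfied.
paragraph 2 — Authorised Professional: [the applicant has no adverse disciplinary record? no] AND [the applicant has completed a period of supervised practice? yes] AND [Regulated Holder (paragraph 8)? yes] → not satisfied.
paragraph 15 — Essential Practitioner: [Tier V Candidate (paragraph 14)? yes] AND [Authorised Professional (paragraph 2)? no] → not satisfied.

No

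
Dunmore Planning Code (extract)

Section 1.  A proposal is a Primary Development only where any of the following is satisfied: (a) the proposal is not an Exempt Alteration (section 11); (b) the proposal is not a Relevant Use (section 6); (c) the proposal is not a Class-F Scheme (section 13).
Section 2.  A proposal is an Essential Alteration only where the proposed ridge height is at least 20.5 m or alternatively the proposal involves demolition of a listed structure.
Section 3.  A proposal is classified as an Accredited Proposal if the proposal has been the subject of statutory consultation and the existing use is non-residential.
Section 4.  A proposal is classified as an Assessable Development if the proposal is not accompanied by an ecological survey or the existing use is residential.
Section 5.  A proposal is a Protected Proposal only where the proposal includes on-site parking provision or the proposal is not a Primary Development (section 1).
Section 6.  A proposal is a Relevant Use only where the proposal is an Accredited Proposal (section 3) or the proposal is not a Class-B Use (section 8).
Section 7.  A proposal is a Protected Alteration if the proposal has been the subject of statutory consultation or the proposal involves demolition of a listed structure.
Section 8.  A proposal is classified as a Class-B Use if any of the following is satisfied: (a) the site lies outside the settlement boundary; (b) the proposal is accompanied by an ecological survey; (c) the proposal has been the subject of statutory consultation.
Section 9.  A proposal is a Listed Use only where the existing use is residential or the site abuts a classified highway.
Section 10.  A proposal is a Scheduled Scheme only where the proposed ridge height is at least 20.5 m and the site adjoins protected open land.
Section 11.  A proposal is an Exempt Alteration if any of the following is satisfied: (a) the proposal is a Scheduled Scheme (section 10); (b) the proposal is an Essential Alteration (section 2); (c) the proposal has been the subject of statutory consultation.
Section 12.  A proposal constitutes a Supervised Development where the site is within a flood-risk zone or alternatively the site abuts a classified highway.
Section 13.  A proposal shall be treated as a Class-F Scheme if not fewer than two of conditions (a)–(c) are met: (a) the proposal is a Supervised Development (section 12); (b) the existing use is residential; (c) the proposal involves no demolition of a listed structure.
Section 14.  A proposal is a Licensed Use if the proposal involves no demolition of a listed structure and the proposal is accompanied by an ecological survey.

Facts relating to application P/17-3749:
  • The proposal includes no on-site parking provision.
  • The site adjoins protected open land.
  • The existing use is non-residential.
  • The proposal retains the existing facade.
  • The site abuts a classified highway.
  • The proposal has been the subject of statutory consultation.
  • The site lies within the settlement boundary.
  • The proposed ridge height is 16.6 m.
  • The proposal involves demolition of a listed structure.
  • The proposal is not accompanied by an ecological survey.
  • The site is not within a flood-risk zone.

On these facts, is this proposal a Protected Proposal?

Under section 10: proposed ridge height: 16.6 m ≥ 20.5 m? no; and the site adjoins protected open land? yes. So the proposal is not a Scheduled Scheme.
Under section 2: proposed ridge height: 16.6 m ≥ 20.5 m? no; or the proposal involves demolition of a listed structure? yes. So the proposal is an Essential Alteration.
Under section 11: Scheduled Scheme (section 10)? no; or Essential Alteration (section 2)? yes; or the proposal has been the subject of statutory consultation? yes. So the proposal is an Exempt Alteration.
Under section 3: the proposal has been the subject of statutory consultation? yes; and the existing use is non-residential? yes. So the proposal is an Accredited Proposal.
Under section 8: the site lies outside the settlement boundary? no; or the proposal is accompanied by an ecological survey? no; or the proposal has been the subject of statutory consultation? yes. So the proposal is a Class-B Use.
Under section 6: Accredited Proposal (section 3)? yes; or not a Class-B Use (section 8)? no. So the proposal is a Relevant Use.
Under section 12: the site is within a flood-risk zone? no; or the site abuts a classified highway? yes. So the proposal is a Supervised Development.
Under section 13: Supervised Development (section 12)? yes; the existing use is residential? no; the proposal involves no demolition of a listed structure? no — 1 of 3 hold (need ≥2) → not satisfied.
Under section 1: not an Exempt Alteration (section 11)? no; or not a Relevant Use (section 6)? no; or not a Class-F Scheme (section 13)? yes. So the proposal is a Primary Development.
Under section 5: the proposal includes on-site parking provision? no; or not a Primary Development (section 1)? no. So the proposal is not a Protected Proposal.

No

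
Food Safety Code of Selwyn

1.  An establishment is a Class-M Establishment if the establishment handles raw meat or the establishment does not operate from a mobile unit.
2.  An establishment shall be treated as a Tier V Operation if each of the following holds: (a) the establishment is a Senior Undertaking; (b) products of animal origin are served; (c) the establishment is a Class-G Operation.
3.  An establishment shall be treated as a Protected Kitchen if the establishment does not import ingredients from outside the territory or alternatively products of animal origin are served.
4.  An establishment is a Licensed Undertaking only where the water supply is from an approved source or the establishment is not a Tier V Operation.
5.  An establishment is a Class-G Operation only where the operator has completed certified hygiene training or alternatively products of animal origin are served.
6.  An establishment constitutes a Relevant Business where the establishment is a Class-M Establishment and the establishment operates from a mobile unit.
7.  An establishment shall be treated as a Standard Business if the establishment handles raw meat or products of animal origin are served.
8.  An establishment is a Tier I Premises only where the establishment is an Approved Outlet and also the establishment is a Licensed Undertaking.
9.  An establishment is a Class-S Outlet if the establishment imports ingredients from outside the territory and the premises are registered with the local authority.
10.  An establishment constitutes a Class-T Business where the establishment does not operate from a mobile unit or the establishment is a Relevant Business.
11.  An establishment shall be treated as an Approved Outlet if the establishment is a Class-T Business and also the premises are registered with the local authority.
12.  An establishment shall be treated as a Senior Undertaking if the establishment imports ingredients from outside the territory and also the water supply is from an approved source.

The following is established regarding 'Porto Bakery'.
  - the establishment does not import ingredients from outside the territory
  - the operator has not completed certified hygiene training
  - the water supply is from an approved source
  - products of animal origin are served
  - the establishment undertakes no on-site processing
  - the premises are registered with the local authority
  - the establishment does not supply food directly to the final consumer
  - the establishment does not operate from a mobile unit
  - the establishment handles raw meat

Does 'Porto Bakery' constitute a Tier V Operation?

No

Under paragraph 12: the establishment imports ingredients from outside the territory? no; and the water supply is from an approved source? yes. So the establishment is not a Senior Undertaking.
Under paragraph 5: the operator has completed certified hygiene training? no; or products of animal origin are served? yes. So the establishment is a Class-G Operation.
Under paragraph 2: Senior Undertaking (paragraph 12)? no; and products of animal origin are served? yes; and Class-G Operation (paragraph 5)? yes. So the establishment is not a Tier V Operation.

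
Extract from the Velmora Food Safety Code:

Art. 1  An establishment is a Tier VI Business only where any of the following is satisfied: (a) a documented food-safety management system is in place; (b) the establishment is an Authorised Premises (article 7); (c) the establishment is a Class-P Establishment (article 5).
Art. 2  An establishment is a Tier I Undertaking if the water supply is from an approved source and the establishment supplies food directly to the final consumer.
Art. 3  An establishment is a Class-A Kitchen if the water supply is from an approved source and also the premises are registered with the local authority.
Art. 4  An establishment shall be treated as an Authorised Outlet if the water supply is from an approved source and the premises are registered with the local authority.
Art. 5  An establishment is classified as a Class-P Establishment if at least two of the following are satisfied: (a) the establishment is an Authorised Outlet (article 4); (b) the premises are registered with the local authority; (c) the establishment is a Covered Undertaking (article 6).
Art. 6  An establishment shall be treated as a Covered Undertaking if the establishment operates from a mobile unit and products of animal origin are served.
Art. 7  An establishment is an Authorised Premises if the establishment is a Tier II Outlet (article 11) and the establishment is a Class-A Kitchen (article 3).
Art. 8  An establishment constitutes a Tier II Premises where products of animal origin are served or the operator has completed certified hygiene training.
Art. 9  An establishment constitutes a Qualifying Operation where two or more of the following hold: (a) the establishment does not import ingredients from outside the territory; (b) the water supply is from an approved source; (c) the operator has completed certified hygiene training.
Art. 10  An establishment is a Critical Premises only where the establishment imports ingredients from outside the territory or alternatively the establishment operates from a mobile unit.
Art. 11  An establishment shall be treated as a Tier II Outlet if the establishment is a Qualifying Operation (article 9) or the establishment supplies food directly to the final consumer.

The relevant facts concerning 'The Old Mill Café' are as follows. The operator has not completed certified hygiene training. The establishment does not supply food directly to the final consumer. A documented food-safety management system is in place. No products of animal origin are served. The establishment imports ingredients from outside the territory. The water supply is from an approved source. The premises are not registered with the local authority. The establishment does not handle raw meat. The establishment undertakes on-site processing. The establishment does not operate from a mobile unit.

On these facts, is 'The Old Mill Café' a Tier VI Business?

Yes

Under article 9: the establishment does not import ingredients from outside the territory? no; the water supply is from an approved source? yes; the operator has completed certified hygiene training? no — 1 of 3 hold (need ≥2) → not satisfied.
Under article 11: Qualifying Operation (article 9)? no; or the establishment supplies food directly to the final consumer? no. So the establishment is not a Tier II Outlet.
Under article 3: the water supply is from an approved source? yes; and the premises are registered with the local authority? no. So the establishment is not a Class-A Kitchen.
Under article 7: Tier II Outlet (article 11)? no; and Class-A Kitchen (article 3)? no. So the establishment is not an Authorised Premises.
Under article 4: the water supply is from an approved source? yes; and the premises are registered with the local authority? no. So the establishment is not an Authorised Outlet.
Under article 6: the establishment operates from a mobile unit? no; and products of animal origin are served? no. So the establishment is not a Covered Undertaking.
Under article 5: Authorised Outlet (article 4)? no; the premises are registered with the local authority? no; Covered Undertaking (article 6)? no — 0 of 3 hold (need ≥2) → not satisfied.
Under article 1: a documented food-safety management system is in place? yes; or Authorised Premises (article 7)? no; or Class-P Establishment (article 5)? no. So the establishment is a Tier VI Business.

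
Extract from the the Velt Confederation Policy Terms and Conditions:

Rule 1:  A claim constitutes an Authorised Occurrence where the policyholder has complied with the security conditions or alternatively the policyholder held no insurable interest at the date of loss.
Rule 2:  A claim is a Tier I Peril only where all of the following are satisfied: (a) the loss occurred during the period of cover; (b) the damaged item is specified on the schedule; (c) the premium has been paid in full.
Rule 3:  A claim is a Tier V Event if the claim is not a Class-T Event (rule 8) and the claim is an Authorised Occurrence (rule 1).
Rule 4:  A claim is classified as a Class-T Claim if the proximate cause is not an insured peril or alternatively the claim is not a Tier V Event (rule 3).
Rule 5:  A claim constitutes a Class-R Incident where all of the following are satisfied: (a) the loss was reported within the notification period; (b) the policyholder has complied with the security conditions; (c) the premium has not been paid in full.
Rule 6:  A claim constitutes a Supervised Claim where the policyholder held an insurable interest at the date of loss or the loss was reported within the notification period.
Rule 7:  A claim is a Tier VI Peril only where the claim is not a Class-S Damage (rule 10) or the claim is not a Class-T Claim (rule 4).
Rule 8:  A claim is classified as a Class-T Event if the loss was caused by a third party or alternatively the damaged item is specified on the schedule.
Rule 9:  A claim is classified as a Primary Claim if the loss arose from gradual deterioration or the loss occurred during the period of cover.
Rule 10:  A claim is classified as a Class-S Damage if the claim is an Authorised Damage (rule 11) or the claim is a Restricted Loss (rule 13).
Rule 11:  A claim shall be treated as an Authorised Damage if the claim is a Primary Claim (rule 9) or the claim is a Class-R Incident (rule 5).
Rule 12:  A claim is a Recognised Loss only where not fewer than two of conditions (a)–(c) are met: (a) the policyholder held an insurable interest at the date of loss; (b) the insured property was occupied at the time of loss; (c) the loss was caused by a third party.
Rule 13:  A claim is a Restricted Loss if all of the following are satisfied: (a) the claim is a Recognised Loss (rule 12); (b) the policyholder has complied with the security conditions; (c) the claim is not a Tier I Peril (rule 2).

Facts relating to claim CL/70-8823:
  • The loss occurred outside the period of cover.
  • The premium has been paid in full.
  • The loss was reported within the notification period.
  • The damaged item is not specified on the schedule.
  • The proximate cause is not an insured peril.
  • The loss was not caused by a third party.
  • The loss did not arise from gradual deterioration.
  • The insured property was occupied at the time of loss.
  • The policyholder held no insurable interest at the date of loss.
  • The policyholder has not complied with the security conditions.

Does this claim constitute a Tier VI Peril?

Yes

rule 9 — Primary Claim: [the loss arose from gradual deterioration? no] OR [the loss occurred during the period of cover? no] → not satisfied.
rule 5 — Class-R Incident: [the loss was reported within the notification period? yes] AND [the policyholder has complied with the security conditions? no] AND [the premium has not been paid in full? no] → not satisfied.
rule 11 — Authorised Damage: [Primary Claim (rule 9)? no] OR [Class-R Incident (rule 5)? no] → not satisfied.
rule 12 — Recognised Loss: the policyholder held an insurable interest at the date of loss? no; the insured property was occupied at the time of loss? yes; the loss was caused by a third party? no — 1 of 3 hold (need ≥2) → not satisfied.
rule 2 — Tier I Peril: [the loss occurred during the period of cover? no] AND [the damaged item is specified on the schedule? no] AND [the premium has been paid in full? yes] → not satisfied.
rule 13 — Restricted Loss: [Recognised Loss (rule 12)? no] AND [the policyholder has complied with the security conditions? no] AND [not a Tier I Peril (rule 2)? yes] → not satisfied.
rule 10 — Class-S Damage: [Authorised Damage (rule 11)? no] OR [Restricted Loss (rule 13)? no] → not satisfied.
rule 8 — Class-T Event: [the loss was caused by a third party? no] OR [the damaged item is specified on the schedule? no] → not satisfied.
rule 1 — Authorised Occurrence: [the policyholder has complied with the security conditions? no] OR [the policyholder held no insurable interest at the date of loss? yes] → satisfied.
rule 3 — Tier V Event: [not a Class-T Event (rule 8)? yes] AND [Authorised Occurrence (rule 1)? yes] → satisfied.
rule 4 — Class-T Claim: [the proximate cause is not an insured peril? yes] OR [not a Tier V Event (rule 3)? no] → satisfied.
rule 7 — Tier VI Peril: [not a Class-S Damage (rule 10)? yes] OR [not a Class-T Claim (rule 4)? no] → satisfied.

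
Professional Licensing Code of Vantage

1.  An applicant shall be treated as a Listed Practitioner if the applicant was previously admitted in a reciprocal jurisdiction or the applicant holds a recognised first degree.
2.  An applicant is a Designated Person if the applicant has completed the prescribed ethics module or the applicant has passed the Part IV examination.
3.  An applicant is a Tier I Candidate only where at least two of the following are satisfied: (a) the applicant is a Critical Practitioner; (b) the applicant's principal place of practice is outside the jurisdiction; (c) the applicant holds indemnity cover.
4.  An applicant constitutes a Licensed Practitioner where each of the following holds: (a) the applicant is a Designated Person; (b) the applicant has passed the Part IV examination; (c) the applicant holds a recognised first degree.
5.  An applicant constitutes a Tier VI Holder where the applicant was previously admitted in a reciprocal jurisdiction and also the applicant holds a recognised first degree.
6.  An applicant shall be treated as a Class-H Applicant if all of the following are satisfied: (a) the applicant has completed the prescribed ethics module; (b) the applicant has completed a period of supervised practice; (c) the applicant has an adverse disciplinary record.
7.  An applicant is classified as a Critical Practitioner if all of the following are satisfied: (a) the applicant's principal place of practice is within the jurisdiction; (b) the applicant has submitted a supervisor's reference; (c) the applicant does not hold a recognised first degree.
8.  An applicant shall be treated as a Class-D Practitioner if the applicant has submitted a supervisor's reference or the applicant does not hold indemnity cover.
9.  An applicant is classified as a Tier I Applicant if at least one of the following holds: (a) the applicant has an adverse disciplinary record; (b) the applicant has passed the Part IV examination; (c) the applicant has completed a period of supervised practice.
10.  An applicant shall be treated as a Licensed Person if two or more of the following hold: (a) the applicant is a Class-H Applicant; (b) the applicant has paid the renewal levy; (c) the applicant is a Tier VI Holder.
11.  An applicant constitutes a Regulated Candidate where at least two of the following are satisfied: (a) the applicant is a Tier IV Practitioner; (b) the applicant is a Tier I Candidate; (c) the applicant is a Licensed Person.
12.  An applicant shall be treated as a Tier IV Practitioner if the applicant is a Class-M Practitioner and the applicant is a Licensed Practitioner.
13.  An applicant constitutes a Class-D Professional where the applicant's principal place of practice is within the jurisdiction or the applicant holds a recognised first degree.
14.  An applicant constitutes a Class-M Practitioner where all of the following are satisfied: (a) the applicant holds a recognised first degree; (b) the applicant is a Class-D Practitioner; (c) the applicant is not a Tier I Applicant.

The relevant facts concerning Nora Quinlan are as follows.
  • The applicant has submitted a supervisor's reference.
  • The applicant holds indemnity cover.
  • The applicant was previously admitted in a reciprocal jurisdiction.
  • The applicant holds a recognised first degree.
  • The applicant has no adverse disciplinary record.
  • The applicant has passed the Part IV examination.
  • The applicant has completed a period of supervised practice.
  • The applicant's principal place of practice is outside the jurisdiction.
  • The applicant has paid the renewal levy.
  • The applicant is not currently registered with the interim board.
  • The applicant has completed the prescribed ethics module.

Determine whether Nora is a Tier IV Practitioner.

No

paragraph 8 — Class-D Practitioner: [the applicant has submitted a supervisor's reference? yes] OR [the applicant does not hold indemnity cover? no] → satisfied.
paragraph 9 — Tier I Applicant: [the applicant has an adverse disciplinary record? no] OR [the applicant has passed the Part IV examination? yes] OR [the applicant has completed a period of supervised practice? yes] → satisfied.
paragraph 14 — Class-M Practitioner: [the applicant holds a recognised first degree? yes] AND [Class-D Practitioner (paragraph 8)? yes] AND [not a Tier I Applicant (paragraph 9)? no] → not satisfied.
paragraph 2 — Designated Person: [the applicant has completed the prescribed ethics module? yes] OR [the applicant has passed the Part IV examination? yes] → satisfied.
paragraph 4 — Licensed Practitioner: [Designated Person (paragraph 2)? yes] AND [the applicant has passed the Part IV examination? yes] AND [the applicant holds a recognised first degree? yes] → satisfied.
paragraph 12 — Tier IV Practitioner: [Class-M Practitioner (paragraph 14)? no] AND [Licensed Practitioner (paragraph 4)? yes] → not satisfied.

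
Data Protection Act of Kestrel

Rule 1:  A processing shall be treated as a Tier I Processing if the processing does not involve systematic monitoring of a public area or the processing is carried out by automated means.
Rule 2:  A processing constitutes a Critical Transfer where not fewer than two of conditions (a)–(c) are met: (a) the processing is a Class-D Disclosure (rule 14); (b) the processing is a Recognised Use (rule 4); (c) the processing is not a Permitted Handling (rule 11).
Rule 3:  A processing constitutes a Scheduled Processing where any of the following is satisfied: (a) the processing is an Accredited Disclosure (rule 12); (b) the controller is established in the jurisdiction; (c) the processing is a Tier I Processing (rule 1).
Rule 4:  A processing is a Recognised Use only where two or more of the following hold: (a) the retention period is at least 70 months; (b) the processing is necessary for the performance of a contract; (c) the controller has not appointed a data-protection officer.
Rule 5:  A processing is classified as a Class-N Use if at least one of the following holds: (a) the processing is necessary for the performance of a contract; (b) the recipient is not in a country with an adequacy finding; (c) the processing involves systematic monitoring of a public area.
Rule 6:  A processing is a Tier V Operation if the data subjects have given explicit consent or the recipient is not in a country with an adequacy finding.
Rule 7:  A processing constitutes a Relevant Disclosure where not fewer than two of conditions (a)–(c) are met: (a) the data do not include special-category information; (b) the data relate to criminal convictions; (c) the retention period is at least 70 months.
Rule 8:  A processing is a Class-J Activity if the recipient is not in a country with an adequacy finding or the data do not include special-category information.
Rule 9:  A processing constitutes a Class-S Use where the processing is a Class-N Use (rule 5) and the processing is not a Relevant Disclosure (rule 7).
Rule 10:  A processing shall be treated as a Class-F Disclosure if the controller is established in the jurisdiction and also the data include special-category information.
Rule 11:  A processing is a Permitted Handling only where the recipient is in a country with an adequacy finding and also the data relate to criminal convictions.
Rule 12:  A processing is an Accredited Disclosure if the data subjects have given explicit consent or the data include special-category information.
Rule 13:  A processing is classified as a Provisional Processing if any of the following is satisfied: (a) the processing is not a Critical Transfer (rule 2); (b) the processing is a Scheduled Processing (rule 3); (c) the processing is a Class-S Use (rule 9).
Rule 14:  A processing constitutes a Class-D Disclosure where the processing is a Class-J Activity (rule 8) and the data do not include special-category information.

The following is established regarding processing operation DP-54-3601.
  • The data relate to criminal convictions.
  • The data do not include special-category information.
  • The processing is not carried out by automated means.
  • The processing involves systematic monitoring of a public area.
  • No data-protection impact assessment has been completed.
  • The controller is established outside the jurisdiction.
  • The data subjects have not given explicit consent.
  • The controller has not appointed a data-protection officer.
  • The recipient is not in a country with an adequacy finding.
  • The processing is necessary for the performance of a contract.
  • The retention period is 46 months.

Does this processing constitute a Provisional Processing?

rule 8 — Class-J Activity: [the recipient is not in a country with an adequacy finding? yes] OR [the data do not include special-category information? yes] → satisfied.
rule 14 — Class-D Disclosure: [Class-J Activity (rule 8)? yes] AND [the data do not include special-category information? yes] → satisfied.
rule 4 — Recognised Use: retention period: 46 months ≥ 70 months? no; the processing is necessary for the performance of a contract? yes; the controller has not appointed a data-protection officer? yes — 2 of 3 hold (need ≥2) → satisfied.
rule 11 — Permitted Handling: [the recipient is in a country with an adequacy finding? no] AND [the data relate to criminal convictions? yes] → not satisfied.
rule 2 — Critical Transfer: Class-D Disclosure (rule 14)? yes; Recognised Use (rule 4)? yes; not a Permitted Handling (rule 11)? yes — 3 of 3 hold (need ≥2) → satisfied.
rule 12 — Accredited Disclosure: [the data subjects have given explicit consent? no] OR [the data include special-category information? no] → not satisfied.
rule 1 — Tier I Processing: [the processing does not involve systematic monitoring of a public area? no] OR [the processing is carried out by automated means? no] → not satisfied.
rule 3 — Scheduled Processing: [Accredited Disclosure (rule 12)? no] OR [the controller is established in the jurisdiction? no] OR [Tier I Processing (rule 1)? no] → not satisfied.
rule 5 — Class-N Use: [the processing is necessary for the performance of a contract? yes] OR [the recipient is not in a country with an adequacy finding? yes] OR [the processing involves systematic monitoring of a public area? yes] → satisfied.
rule 7 — Relevant Disclosure: the data do not include special-category information? yes; the data relate to criminal convictions? yes; retention period: 46 months ≥ 70 months? no — 2 of 3 hold (need ≥2) → satisfied.
rule 9 — Class-S Use: [Class-N Use (rule 5)? yes] AND [not a Relevant Disclosure (rule 7)? no] → not satisfied.
rule 13 — Provisional Processing: [not a Critical Transfer (rule 2)? no] OR [Scheduled Processing (rule 3)? no] OR [Class-S Use (rule 9)? no] → not satisfied.

No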